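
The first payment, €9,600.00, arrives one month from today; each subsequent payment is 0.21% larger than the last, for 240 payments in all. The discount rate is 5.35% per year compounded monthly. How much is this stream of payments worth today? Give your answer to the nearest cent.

Periodic rate r = 0.0535/12 per month; n is counted in months.
Growing ordinary annuity: PV = PMT₁ × [1 − ((1+g)/(1+r))^n] / (r − g) = 9,600 × [1 − ((1+0.0021)/(1+r))^240] / (r − 0.0021) = €1,755,097.33.

€1,755,097.33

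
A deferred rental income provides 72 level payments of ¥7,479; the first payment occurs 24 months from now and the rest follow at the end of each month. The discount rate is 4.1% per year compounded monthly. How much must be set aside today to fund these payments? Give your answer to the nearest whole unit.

Ordinary annuity of 72 payments, first payment at period 24.
Periodic rate r = 0.041/12 per month; n is counted in months.
The ordinary-annuity PV formula values the stream one period before the first payment (period 23); discount that back 23 periods:
PV₀ = 7,479 × [1 − (1+r)^−72] / r × (1+r)^−23 = ¥440,685

¥440,685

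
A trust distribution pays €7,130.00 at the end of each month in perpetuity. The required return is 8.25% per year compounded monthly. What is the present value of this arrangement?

€1,037,090.91

Periodic rate r = 0.0825/12 per month.
Level perpetuity: PV = PMT / r = 7,130 / (0.0825/12) = €1,037,090.91.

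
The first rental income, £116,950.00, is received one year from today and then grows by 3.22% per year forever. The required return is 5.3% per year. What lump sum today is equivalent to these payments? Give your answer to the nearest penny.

Periodic rate r = 0.053 per year.
Growing perpetuity (Gordon): PV = PMT₁ / (r − g) = 116,950 / (r − 0.0322) = £5,622,596.15.

£5,622,596.15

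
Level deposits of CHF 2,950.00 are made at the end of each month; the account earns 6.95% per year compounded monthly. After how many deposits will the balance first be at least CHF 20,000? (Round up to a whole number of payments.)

Periodic rate r = 0.0695/12 per month; n is counted in months.
Ordinary annuity FV: 20,000 = 2,950 × [((1+r)^n − 1)/r].
(1+r)^n = 1 + 20,000 × r / 2,950, so n = ln(1 + 20,000·r/2,950) / ln(1+r) = 6.67.
Round up to a whole number of payments: n = 7.

7 payments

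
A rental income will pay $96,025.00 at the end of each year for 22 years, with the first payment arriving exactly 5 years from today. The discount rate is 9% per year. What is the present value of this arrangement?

$642,335.45

Ordinary annuity of 22 payments, first payment at period 5.
Periodic rate r = 0.09 per year.
The ordinary-annuity PV formula values the stream one period before the first payment (period 4); discount that back 4 periods:
PV₀ = 96,025 × [1 − (1+r)^−22] / r × (1+r)^−4 = $642,335.45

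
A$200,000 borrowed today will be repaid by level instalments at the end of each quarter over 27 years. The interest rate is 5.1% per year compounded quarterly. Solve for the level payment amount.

Level ordinary annuity; solve PV = PMT × [(1 − (1+r)^−n)/r] for PMT.
Periodic rate r = 0.051/4 per quarter; n is counted in quarters.
With n = 108: PMT = 200,000 / ([(1 − (1+r)^−n)/r]) = A$3,420.71

A$3,420.71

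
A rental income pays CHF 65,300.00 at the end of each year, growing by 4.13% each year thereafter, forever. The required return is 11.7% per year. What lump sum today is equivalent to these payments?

CHF 862,615.59

Periodic rate r = 0.117 per year.
Growing perpetuity (Gordon): PV = PMT₁ / (r − g) = 65,300 / (r − 0.0413) = CHF 862,615.59.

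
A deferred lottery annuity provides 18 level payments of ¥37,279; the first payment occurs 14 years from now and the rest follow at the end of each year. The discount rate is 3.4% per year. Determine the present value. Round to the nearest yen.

Ordinary annuity of 18 payments, first payment at period 14.
Periodic rate r = 0.034 per year.
The ordinary-annuity PV formula values the stream one period before the first payment (period 13); discount that back 13 periods:
PV₀ = 37,279 × [1 − (1+r)^−18] / r × (1+r)^−13 = ¥321,025

¥321,025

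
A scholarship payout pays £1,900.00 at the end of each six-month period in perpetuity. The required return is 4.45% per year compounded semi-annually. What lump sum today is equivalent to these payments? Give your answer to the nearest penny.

£85,393.26

Periodic rate r = 0.0445/2 per half-year.
Level perpetuity: PV = PMT / r = 1,900 / (0.0445/2) = £85,393.26.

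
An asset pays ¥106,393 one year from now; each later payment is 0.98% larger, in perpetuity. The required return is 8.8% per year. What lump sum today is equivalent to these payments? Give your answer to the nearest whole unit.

Periodic rate r = 0.088 per year.
Growing perpetuity (Gordon): PV = PMT₁ / (r − g) = 106,393 / (r − 0.0098) = ¥1,360,524.

¥1,360,524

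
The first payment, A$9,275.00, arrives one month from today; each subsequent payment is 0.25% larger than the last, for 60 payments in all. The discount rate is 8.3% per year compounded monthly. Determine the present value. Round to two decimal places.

Periodic rate r = 0.083/12 per month; n is counted in months.
Growing ordinary annuity: PV = PMT₁ × [1 − ((1+g)/(1+r))^n] / (r − g) = 9,275 × [1 − ((1+0.0025)/(1+r))^60] / (r − 0.0025) = A$486,866.14.

A$486,866.14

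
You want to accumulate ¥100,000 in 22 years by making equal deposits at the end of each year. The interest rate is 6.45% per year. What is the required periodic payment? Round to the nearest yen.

Level ordinary annuity; solve FV = PMT × [((1+r)^n − 1)/r] for PMT.
Periodic rate r = 0.0645 per year.
With n = 22: PMT = 100,000 / ([((1+r)^n − 1)/r]) = ¥2,182

¥2,182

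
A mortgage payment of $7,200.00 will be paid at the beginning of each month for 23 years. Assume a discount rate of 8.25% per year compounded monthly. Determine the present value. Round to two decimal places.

This is an annuity due: 276 payments of $7,200.00 at the beginning of each month.
Periodic rate r = 0.0825/12 per month; n is counted in months.
PV = PMT × [(1 − (1+r)^−n)/r] × (1+r) = 7,200 × [1 − (1+r)^−276] / r × (1+r) = $895,331.97

$895,331.97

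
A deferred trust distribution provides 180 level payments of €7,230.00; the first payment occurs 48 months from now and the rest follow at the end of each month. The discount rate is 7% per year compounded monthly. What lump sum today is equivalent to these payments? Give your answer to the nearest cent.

€611,981.71

Ordinary annuity of 180 payments, first payment at period 48.
Periodic rate r = 0.07/12 per month; n is counted in months.
The ordinary-annuity PV formula values the stream one period before the first payment (period 47); discount that back 47 periods:
PV₀ = 7,230 × [1 − (1+r)^−180] / r × (1+r)^−47 = €611,981.71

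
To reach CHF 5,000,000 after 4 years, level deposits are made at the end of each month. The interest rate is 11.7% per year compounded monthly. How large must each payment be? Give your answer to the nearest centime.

CHF 82,183.89

Level ordinary annuity; solve FV = PMT × [((1+r)^n − 1)/r] for PMT.
Periodic rate r = 0.117/12 per month; n is counted in months.
With n = 48: PMT = 5,000,000 / ([((1+r)^n − 1)/r]) = CHF 82,183.89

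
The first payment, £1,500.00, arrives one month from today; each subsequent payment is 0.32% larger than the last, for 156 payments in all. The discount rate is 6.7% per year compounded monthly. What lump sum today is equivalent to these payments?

£194,718.58

Periodic rate r = 0.067/12 per month; n is counted in months.
Growing ordinary annuity: PV = PMT₁ × [1 − ((1+g)/(1+r))^n] / (r − g) = 1,500 × [1 − ((1+0.0032)/(1+r))^156] / (r − 0.0032) = £194,718.58.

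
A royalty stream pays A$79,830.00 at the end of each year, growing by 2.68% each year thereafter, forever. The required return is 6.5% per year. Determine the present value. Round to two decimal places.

Periodic rate r = 0.065 per year.
Growing perpetuity (Gordon): PV = PMT₁ / (r − g) = 79,830 / (r − 0.0268) = A$2,089,790.58.

A$2,089,790.58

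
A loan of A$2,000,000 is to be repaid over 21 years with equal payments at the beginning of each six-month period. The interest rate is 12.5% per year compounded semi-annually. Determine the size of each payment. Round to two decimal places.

A$127,651.94

Level annuity due; solve PV = PMT × [(1 − (1+r)^−n)/r] × (1+r) for PMT.
Periodic rate r = 0.125/2 per half-year; n is counted in half-years.
With n = 42: PMT = 2,000,000 / ([(1 − (1+r)^−n)/r] × (1+r)) = A$127,651.94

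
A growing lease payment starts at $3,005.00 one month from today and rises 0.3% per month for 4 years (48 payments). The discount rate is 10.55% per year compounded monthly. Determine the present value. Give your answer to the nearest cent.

Periodic rate r = 0.1055/12 per month; n is counted in months.
Growing ordinary annuity: PV = PMT₁ × [1 − ((1+g)/(1+r))^n] / (r − g) = 3,005 × [1 − ((1+0.003)/(1+r))^48] / (r − 0.003) = $125,285.82.

$125,285.82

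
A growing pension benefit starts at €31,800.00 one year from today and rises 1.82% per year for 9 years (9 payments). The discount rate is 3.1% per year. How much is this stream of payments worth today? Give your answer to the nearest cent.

€264,201.08

Periodic rate r = 0.031 per year.
Growing ordinary annuity: PV = PMT₁ × [1 − ((1+g)/(1+r))^n] / (r − g) = 31,800 × [1 − ((1+0.0182)/(1+r))^9] / (r − 0.0182) = €264,201.08.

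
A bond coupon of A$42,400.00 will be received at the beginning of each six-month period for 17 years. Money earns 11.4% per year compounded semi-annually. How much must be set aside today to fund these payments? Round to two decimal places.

A$666,856.32

This is an annuity due: 34 payments of A$42,400.00 at the beginning of each six-month period.
Periodic rate r = 0.114/2 per half-year; n is counted in half-years.
PV = PMT × [(1 − (1+r)^−n)/r] × (1+r) = 42,400 × [1 − (1+r)^−34] / r × (1+r) = A$666,856.32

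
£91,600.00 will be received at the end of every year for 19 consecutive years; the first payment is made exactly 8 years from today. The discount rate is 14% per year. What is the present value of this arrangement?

£239,787.90

Ordinary annuity of 19 payments, first payment at period 8.
Periodic rate r = 0.14 per year.
The ordinary-annuity PV formula values the stream one period before the first payment (period 7); discount that back 7 periods:
PV₀ = 91,600 × [1 − (1+r)^−19] / r × (1+r)^−7 = £239,787.90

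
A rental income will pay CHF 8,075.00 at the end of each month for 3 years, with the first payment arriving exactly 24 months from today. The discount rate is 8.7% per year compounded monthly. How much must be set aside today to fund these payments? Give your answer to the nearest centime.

CHF 216,008.21

Ordinary annuity of 36 payments, first payment at period 24.
Periodic rate r = 0.087/12 per month; n is counted in months.
The ordinary-annuity PV formula values the stream one period before the first payment (period 23); discount that back 23 periods:
PV₀ = 8,075 × [1 − (1+r)^−36] / r × (1+r)^−23 = CHF 216,008.21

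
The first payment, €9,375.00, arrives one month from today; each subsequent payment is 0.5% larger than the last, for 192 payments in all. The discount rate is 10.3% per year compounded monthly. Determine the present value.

Periodic rate r = 0.103/12 per month; n is counted in months.
Growing ordinary annuity: PV = PMT₁ × [1 − ((1+g)/(1+r))^n] / (r − g) = 9,375 × [1 − ((1+0.005)/(1+r))^192] / (r − 0.005) = €1,295,273.12.

€1,295,273.12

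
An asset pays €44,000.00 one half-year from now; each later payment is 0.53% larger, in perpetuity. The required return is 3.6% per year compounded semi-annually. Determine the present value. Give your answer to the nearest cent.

€3,464,566.93

Periodic rate r = 0.036/2 per half-year.
Growing perpetuity (Gordon): PV = PMT₁ / (r − g) = 44,000 / (r − 0.0053) = €3,464,566.93.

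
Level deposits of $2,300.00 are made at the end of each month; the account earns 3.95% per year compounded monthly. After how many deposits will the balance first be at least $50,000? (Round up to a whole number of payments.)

22 payments

Periodic rate r = 0.0395/12 per month; n is counted in months.
Ordinary annuity FV: 50,000 = 2,300 × [((1+r)^n − 1)/r].
(1+r)^n = 1 + 50,000 × r / 2,300, so n = ln(1 + 50,000·r/2,300) / ln(1+r) = 21.03.
Round up to a whole number of payments: n = 22.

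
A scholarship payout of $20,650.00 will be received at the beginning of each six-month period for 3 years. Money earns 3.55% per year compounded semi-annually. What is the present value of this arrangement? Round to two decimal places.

This is an annuity due: 6 payments of $20,650.00 at the beginning of each six-month period.
Periodic rate r = 0.0355/2 per half-year; n is counted in half-years.
PV = PMT × [(1 − (1+r)^−n)/r] × (1+r) = 20,650 × [1 − (1+r)^−6] / r × (1+r) = $118,621.82

$118,621.82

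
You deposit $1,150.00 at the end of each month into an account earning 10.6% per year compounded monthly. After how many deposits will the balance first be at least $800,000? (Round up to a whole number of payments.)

Periodic rate r = 0.106/12 per month; n is counted in months.
Ordinary annuity FV: 800,000 = 1,150 × [((1+r)^n − 1)/r].
(1+r)^n = 1 + 800,000 × r / 1,150, so n = ln(1 + 800,000·r/1,150) / ln(1+r) = 223.59.
Round up to a whole number of payments: n = 224.

224 payments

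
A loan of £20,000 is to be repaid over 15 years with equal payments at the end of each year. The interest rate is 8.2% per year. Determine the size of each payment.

£2,365.20

Level ordinary annuity; solve PV = PMT × [(1 − (1+r)^−n)/r] for PMT.
Periodic rate r = 0.082 per year.
With n = 15: PMT = 20,000 / ([(1 − (1+r)^−n)/r]) = £2,365.20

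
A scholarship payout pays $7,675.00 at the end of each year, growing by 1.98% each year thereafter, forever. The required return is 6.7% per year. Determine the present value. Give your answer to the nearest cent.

Periodic rate r = 0.067 per year.
Growing perpetuity (Gordon): PV = PMT₁ / (r − g) = 7,675 / (r − 0.0198) = $162,605.93.

$162,605.93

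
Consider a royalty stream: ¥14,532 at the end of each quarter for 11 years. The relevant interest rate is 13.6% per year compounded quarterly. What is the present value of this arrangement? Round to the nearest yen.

This is an ordinary annuity: 44 payments of ¥14,532 at the end of each quarter.
Periodic rate r = 0.136/4 per quarter; n is counted in quarters.
PV = PMT × [(1 − (1+r)^−n)/r] = 14,532 × [1 − (1+r)^−44] / r = ¥329,250

¥329,250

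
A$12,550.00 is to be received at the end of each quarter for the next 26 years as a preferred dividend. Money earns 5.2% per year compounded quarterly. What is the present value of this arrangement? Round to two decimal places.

This is an ordinary annuity: 104 payments of A$12,550.00 at the end of each quarter.
Periodic rate r = 0.052/4 per quarter; n is counted in quarters.
PV = PMT × [(1 − (1+r)^−n)/r] = 12,550 × [1 − (1+r)^−104] / r = A$713,432.47

A$713,432.47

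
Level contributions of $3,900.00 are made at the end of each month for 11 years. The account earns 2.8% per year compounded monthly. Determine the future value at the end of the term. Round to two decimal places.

This is an ordinary annuity: 132 deposits of $3,900.00 at the end of each month.
Periodic rate r = 0.028/12 per month; n is counted in months.
FV = PMT × [((1+r)^n − 1)/r] = 3,900 × [(1+r)^132 − 1] / r = $602,070.12

$602,070.12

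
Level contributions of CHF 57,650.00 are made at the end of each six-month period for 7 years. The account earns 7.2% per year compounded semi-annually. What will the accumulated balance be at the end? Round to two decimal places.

CHF 1,026,054.62

This is an ordinary annuity: 14 deposits of CHF 57,650.00 at the end of each six-month period.
Periodic rate r = 0.072/2 per half-year; n is counted in half-years.
FV = PMT × [((1+r)^n − 1)/r] = 57,650 × [(1+r)^14 − 1] / r = CHF 1,026,054.62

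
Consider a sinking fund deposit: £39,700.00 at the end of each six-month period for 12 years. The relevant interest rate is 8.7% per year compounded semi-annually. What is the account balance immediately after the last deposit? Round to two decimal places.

This is an ordinary annuity: 24 deposits of £39,700.00 at the end of each six-month period.
Periodic rate r = 0.087/2 per half-year; n is counted in half-years.
FV = PMT × [((1+r)^n − 1)/r] = 39,700 × [(1+r)^24 − 1] / r = £1,623,186.30

£1,623,186.30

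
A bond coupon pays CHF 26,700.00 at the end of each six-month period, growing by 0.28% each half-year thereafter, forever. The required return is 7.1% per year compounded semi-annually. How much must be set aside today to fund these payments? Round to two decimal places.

CHF 816,513.76

Periodic rate r = 0.071/2 per half-year.
Growing perpetuity (Gordon): PV = PMT₁ / (r − g) = 26,700 / (r − 0.0028) = CHF 816,513.76.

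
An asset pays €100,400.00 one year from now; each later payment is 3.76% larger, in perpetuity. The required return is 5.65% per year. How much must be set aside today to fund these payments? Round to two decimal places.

Periodic rate r = 0.0565 per year.
Growing perpetuity (Gordon): PV = PMT₁ / (r − g) = 100,400 / (r − 0.0376) = €5,312,169.31.

€5,312,169.31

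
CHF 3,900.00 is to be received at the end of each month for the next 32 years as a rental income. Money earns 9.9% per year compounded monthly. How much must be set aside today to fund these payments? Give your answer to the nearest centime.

This is an ordinary annuity: 384 payments of CHF 3,900.00 at the end of each month.
Periodic rate r = 0.099/12 per month; n is counted in months.
PV = PMT × [(1 − (1+r)^−n)/r] = 3,900 × [1 − (1+r)^−384] / r = CHF 452,571.01

CHF 452,571.01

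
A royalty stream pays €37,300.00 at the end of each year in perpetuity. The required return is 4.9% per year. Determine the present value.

€761,224.49

Periodic rate r = 0.049 per year.
Level perpetuity: PV = PMT / r = 37,300 / (0.049) = €761,224.49.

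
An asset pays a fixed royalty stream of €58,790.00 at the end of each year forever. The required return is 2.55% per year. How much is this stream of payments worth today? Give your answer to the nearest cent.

Periodic rate r = 0.0255 per year.
Level perpetuity: PV = PMT / r = 58,790 / (0.0255) = €2,305,490.20.

€2,305,490.20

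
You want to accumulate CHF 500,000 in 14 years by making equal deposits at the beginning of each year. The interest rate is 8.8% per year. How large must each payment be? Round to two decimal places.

Level annuity due; solve FV = PMT × [((1+r)^n − 1)/r] × (1+r) for PMT.
Periodic rate r = 0.088 per year.
With n = 14: PMT = 500,000 / ([((1+r)^n − 1)/r] × (1+r)) = CHF 17,918.90

CHF 17,918.90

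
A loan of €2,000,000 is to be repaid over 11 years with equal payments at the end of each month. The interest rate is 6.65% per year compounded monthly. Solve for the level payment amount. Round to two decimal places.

€21,402.98

Level ordinary annuity; solve PV = PMT × [(1 − (1+r)^−n)/r] for PMT.
Periodic rate r = 0.0665/12 per month; n is counted in months.
With n = 132: PMT = 2,000,000 / ([(1 − (1+r)^−n)/r]) = €21,402.98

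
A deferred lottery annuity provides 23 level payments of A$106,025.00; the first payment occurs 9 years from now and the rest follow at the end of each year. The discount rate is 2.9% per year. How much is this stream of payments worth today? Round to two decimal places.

A$1,401,551.17

Ordinary annuity of 23 payments, first payment at period 9.
Periodic rate r = 0.029 per year.
The ordinary-annuity PV formula values the stream one period before the first payment (period 8); discount that back 8 periods:
PV₀ = 106,025 × [1 − (1+r)^−23] / r × (1+r)^−8 = A$1,401,551.17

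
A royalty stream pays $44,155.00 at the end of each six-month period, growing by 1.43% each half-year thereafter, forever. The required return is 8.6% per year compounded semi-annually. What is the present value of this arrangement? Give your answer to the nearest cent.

Periodic rate r = 0.086/2 per half-year.
Growing perpetuity (Gordon): PV = PMT₁ / (r − g) = 44,155 / (r − 0.0143) = $1,538,501.74.

$1,538,501.74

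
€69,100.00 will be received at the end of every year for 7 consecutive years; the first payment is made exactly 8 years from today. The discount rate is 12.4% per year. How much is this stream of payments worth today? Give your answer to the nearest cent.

€137,387.85

Ordinary annuity of 7 payments, first payment at period 8.
Periodic rate r = 0.124 per year.
The ordinary-annuity PV formula values the stream one period before the first payment (period 7); discount that back 7 periods:
PV₀ = 69,100 × [1 − (1+r)^−7] / r × (1+r)^−7 = €137,387.85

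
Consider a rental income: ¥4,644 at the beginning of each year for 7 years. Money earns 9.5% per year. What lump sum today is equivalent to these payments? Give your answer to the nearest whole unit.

¥25,170

This is an annuity due: 7 payments of ¥4,644 at the beginning of each year.
Periodic rate r = 0.095 per year.
PV = PMT × [(1 − (1+r)^−n)/r] × (1+r) = 4,644 × [1 − (1+r)^−7] / r × (1+r) = ¥25,170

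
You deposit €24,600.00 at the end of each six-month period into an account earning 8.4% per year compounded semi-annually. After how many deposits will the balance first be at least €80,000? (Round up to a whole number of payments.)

4 payments

Periodic rate r = 0.084/2 per half-year; n is counted in half-years.
Ordinary annuity FV: 80,000 = 24,600 × [((1+r)^n − 1)/r].
(1+r)^n = 1 + 80,000 × r / 24,600, so n = ln(1 + 80,000·r/24,600) / ln(1+r) = 3.11.
Round up to a whole number of payments: n = 4.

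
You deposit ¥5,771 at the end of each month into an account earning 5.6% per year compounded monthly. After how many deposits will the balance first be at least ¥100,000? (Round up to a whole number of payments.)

Periodic rate r = 0.056/12 per month; n is counted in months.
Ordinary annuity FV: 100,000 = 5,771 × [((1+r)^n − 1)/r].
(1+r)^n = 1 + 100,000 × r / 5,771, so n = ln(1 + 100,000·r/5,771) / ln(1+r) = 16.70.
Round up to a whole number of payments: n = 17.

17 payments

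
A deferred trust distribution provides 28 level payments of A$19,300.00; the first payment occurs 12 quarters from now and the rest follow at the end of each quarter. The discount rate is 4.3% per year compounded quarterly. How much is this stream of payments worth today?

A$412,969.96

Ordinary annuity of 28 payments, first payment at period 12.
Periodic rate r = 0.043/4 per quarter; n is counted in quarters.
The ordinary-annuity PV formula values the stream one period before the first payment (period 11); discount that back 11 periods:
PV₀ = 19,300 × [1 − (1+r)^−28] / r × (1+r)^−11 = A$412,969.96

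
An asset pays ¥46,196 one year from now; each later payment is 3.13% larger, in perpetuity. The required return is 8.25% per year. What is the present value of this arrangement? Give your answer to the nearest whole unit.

¥902,266

Periodic rate r = 0.0825 per year.
Growing perpetuity (Gordon): PV = PMT₁ / (r − g) = 46,196 / (r − 0.0313) = ¥902,266.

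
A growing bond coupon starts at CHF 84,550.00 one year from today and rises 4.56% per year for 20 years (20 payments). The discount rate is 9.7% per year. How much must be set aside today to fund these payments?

Periodic rate r = 0.097 per year.
Growing ordinary annuity: PV = PMT₁ × [1 − ((1+g)/(1+r))^n] / (r − g) = 84,550 × [1 − ((1+0.0456)/(1+r))^20] / (r − 0.0456) = CHF 1,014,957.76.

CHF 1,014,957.76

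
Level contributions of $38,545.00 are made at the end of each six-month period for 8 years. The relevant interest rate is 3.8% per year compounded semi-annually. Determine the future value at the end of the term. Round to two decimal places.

$712,898.76

This is an ordinary annuity: 16 deposits of $38,545.00 at the end of each six-month period.
Periodic rate r = 0.038/2 per half-year; n is counted in half-years.
FV = PMT × [((1+r)^n − 1)/r] = 38,545 × [(1+r)^16 − 1] / r = $712,898.76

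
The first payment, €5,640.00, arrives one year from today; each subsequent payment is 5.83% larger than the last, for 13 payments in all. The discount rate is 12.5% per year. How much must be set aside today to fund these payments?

Periodic rate r = 0.125 per year.
Growing ordinary annuity: PV = PMT₁ × [1 − ((1+g)/(1+r))^n] / (r − g) = 5,640 × [1 − ((1+0.0583)/(1+r))^13] / (r − 0.0583) = €46,355.83.

€46,355.83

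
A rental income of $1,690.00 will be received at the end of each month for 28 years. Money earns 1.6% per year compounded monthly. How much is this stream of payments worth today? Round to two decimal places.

This is an ordinary annuity: 336 payments of $1,690.00 at the end of each month.
Periodic rate r = 0.016/12 per month; n is counted in months.
PV = PMT × [(1 − (1+r)^−n)/r] = 1,690 × [1 − (1+r)^−336] / r = $457,446.63

$457,446.63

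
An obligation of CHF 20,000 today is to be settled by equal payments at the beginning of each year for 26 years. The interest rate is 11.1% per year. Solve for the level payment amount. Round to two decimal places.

CHF 2,136.61

Level annuity due; solve PV = PMT × [(1 − (1+r)^−n)/r] × (1+r) for PMT.
Periodic rate r = 0.111 per year.
With n = 26: PMT = 20,000 / ([(1 − (1+r)^−n)/r] × (1+r)) = CHF 2,136.61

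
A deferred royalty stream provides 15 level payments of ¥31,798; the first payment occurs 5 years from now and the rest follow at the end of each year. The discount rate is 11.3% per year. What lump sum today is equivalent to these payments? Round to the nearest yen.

Ordinary annuity of 15 payments, first payment at period 5.
Periodic rate r = 0.113 per year.
The ordinary-annuity PV formula values the stream one period before the first payment (period 4); discount that back 4 periods:
PV₀ = 31,798 × [1 − (1+r)^−15] / r × (1+r)^−4 = ¥146,570

¥146,570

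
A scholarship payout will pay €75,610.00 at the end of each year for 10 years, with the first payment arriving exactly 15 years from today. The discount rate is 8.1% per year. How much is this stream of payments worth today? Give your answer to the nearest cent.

€169,742.59

Ordinary annuity of 10 payments, first payment at period 15.
Periodic rate r = 0.081 per year.
The ordinary-annuity PV formula values the stream one period before the first payment (period 14); discount that back 14 periods:
PV₀ = 75,610 × [1 − (1+r)^−10] / r × (1+r)^−14 = €169,742.59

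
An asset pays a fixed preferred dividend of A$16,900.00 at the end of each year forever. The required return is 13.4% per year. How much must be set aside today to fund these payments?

A$126,119.40

Periodic rate r = 0.134 per year.
Level perpetuity: PV = PMT / r = 16,900 / (0.134) = A$126,119.40.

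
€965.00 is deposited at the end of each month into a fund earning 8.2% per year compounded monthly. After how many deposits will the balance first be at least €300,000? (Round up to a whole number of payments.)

168 payments

Periodic rate r = 0.082/12 per month; n is counted in months.
Ordinary annuity FV: 300,000 = 965 × [((1+r)^n − 1)/r].
(1+r)^n = 1 + 300,000 × r / 965, so n = ln(1 + 300,000·r/965) / ln(1+r) = 167.29.
Round up to a whole number of payments: n = 168.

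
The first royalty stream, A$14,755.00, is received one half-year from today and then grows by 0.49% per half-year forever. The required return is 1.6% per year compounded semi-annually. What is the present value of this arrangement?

Periodic rate r = 0.016/2 per half-year.
Growing perpetuity (Gordon): PV = PMT₁ / (r − g) = 14,755 / (r − 0.0049) = A$4,759,677.42.

A$4,759,677.42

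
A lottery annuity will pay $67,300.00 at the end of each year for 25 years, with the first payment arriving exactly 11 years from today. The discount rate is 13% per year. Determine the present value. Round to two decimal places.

Ordinary annuity of 25 payments, first payment at period 11.
Periodic rate r = 0.13 per year.
The ordinary-annuity PV formula values the stream one period before the first payment (period 10); discount that back 10 periods:
PV₀ = 67,300 × [1 − (1+r)^−25] / r × (1+r)^−10 = $145,322.79

$145,322.79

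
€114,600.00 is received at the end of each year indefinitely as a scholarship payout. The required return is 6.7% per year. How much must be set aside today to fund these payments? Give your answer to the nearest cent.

Periodic rate r = 0.067 per year.
Level perpetuity: PV = PMT / r = 114,600 / (0.067) = €1,710,447.76.

€1,710,447.76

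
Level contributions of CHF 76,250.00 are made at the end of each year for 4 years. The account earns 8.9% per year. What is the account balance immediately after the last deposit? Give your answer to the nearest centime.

This is an ordinary annuity: 4 deposits of CHF 76,250.00 at the end of each year.
Periodic rate r = 0.089 per year.
FV = PMT × [((1+r)^n − 1)/r] = 76,250 × [(1+r)^4 − 1] / r = CHF 348,187.16

CHF 348,187.16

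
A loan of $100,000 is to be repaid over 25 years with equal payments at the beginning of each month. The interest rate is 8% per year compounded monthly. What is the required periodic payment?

Level annuity due; solve PV = PMT × [(1 − (1+r)^−n)/r] × (1+r) for PMT.
Periodic rate r = 0.08/12 per month; n is counted in months.
With n = 300: PMT = 100,000 / ([(1 − (1+r)^−n)/r] × (1+r)) = $766.70

$766.70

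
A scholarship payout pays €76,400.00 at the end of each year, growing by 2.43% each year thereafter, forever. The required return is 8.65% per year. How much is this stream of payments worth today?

Periodic rate r = 0.0865 per year.
Growing perpetuity (Gordon): PV = PMT₁ / (r − g) = 76,400 / (r − 0.0243) = €1,228,295.82.

€1,228,295.82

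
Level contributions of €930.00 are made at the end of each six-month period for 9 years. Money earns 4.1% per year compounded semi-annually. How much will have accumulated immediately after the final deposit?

This is an ordinary annuity: 18 deposits of €930.00 at the end of each six-month period.
Periodic rate r = 0.041/2 per half-year; n is counted in half-years.
FV = PMT × [((1+r)^n − 1)/r] = 930 × [(1+r)^18 − 1] / r = €20,001.85

€20,001.85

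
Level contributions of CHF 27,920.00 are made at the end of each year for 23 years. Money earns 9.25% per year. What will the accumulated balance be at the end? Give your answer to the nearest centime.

CHF 2,007,390.78

This is an ordinary annuity: 23 deposits of CHF 27,920.00 at the end of each year.
Periodic rate r = 0.0925 per year.
FV = PMT × [((1+r)^n − 1)/r] = 27,920 × [(1+r)^23 − 1] / r = CHF 2,007,390.78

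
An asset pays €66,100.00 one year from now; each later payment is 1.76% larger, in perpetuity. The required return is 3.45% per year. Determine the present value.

€3,911,242.60

Periodic rate r = 0.0345 per year.
Growing perpetuity (Gordon): PV = PMT₁ / (r − g) = 66,100 / (r − 0.0176) = €3,911,242.60.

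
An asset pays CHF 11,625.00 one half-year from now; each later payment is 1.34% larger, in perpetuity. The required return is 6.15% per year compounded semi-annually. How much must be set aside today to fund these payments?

Periodic rate r = 0.0615/2 per half-year.
Growing perpetuity (Gordon): PV = PMT₁ / (r − g) = 11,625 / (r − 0.0134) = CHF 670,028.82.

CHF 670,028.82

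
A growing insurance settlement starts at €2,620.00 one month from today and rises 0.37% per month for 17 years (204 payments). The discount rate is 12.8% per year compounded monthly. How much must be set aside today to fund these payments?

€284,358.13

Periodic rate r = 0.128/12 per month; n is counted in months.
Growing ordinary annuity: PV = PMT₁ × [1 − ((1+g)/(1+r))^n] / (r − g) = 2,620 × [1 − ((1+0.0037)/(1+r))^204] / (r − 0.0037) = €284,358.13.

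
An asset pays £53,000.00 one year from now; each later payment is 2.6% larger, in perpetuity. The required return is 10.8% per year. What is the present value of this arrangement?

£646,341.46

Periodic rate r = 0.108 per year.
Growing perpetuity (Gordon): PV = PMT₁ / (r − g) = 53,000 / (r − 0.026) = £646,341.46.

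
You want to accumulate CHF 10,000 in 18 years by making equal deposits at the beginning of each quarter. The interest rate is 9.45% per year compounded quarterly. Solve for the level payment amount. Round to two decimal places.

CHF 52.79

Level annuity due; solve FV = PMT × [((1+r)^n − 1)/r] × (1+r) for PMT.
Periodic rate r = 0.0945/4 per quarter; n is counted in quarters.
With n = 72: PMT = 10,000 / ([((1+r)^n − 1)/r] × (1+r)) = CHF 52.79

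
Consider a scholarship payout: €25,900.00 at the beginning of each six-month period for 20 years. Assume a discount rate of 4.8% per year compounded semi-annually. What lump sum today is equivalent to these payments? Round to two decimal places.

€677,119.44

This is an annuity due: 40 payments of €25,900.00 at the beginning of each six-month period.
Periodic rate r = 0.048/2 per half-year; n is counted in half-years.
PV = PMT × [(1 − (1+r)^−n)/r] × (1+r) = 25,900 × [1 − (1+r)^−40] / r × (1+r) = €677,119.44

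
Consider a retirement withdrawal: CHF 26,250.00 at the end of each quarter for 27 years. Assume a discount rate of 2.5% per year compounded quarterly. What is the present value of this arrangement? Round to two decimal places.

This is an ordinary annuity: 108 payments of CHF 26,250.00 at the end of each quarter.
Periodic rate r = 0.025/4 per quarter; n is counted in quarters.
PV = PMT × [(1 − (1+r)^−n)/r] = 26,250 × [1 − (1+r)^−108] / r = CHF 2,057,046.21

CHF 2,057,046.21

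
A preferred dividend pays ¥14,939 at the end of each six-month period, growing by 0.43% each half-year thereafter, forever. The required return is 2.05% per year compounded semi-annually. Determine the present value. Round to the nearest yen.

Periodic rate r = 0.0205/2 per half-year.
Growing perpetuity (Gordon): PV = PMT₁ / (r − g) = 14,939 / (r − 0.0043) = ¥2,510,756.

¥2,510,756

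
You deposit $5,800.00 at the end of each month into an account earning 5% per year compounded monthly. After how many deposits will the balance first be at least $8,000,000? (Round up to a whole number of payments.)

Periodic rate r = 0.05/12 per month; n is counted in months.
Ordinary annuity FV: 8,000,000 = 5,800 × [((1+r)^n − 1)/r].
(1+r)^n = 1 + 8,000,000 × r / 5,800, so n = ln(1 + 8,000,000·r/5,800) / ln(1+r) = 459.14.
Round up to a whole number of payments: n = 460.

460 payments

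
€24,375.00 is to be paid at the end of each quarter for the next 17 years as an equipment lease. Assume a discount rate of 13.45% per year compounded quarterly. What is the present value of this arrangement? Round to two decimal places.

€648,418.24

This is an ordinary annuity: 68 payments of €24,375.00 at the end of each quarter.
Periodic rate r = 0.1345/4 per quarter; n is counted in quarters.
PV = PMT × [(1 − (1+r)^−n)/r] = 24,375 × [1 − (1+r)^−68] / r = €648,418.24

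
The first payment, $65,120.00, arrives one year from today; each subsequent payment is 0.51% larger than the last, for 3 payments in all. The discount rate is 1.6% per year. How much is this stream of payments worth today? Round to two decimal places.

$190,227.96

Periodic rate r = 0.016 per year.
Growing ordinary annuity: PV = PMT₁ × [1 − ((1+g)/(1+r))^n] / (r − g) = 65,120 × [1 − ((1+0.0051)/(1+r))^3] / (r − 0.0051) = $190,227.96.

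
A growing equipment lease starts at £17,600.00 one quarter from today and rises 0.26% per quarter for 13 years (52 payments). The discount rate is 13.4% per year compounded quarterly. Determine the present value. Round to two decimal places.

£452,076.12

Periodic rate r = 0.134/4 per quarter; n is counted in quarters.
Growing ordinary annuity: PV = PMT₁ × [1 − ((1+g)/(1+r))^n] / (r − g) = 17,600 × [1 − ((1+0.0026)/(1+r))^52] / (r − 0.0026) = £452,076.12.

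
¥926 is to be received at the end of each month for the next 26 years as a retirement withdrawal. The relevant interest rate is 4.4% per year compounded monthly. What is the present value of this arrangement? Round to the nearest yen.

This is an ordinary annuity: 312 payments of ¥926 at the end of each month.
Periodic rate r = 0.044/12 per month; n is counted in months.
PV = PMT × [(1 − (1+r)^−n)/r] = 926 × [1 − (1+r)^−312] / r = ¥171,931

¥171,931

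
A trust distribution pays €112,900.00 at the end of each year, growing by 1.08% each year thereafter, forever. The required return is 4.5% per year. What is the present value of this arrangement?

€3,301,169.59

Periodic rate r = 0.045 per year.
Growing perpetuity (Gordon): PV = PMT₁ / (r − g) = 112,900 / (r − 0.0108) = €3,301,169.59.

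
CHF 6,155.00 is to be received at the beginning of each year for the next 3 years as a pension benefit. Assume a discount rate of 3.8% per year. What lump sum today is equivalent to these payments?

CHF 17,797.27

This is an annuity due: 3 payments of CHF 6,155.00 at the beginning of each year.
Periodic rate r = 0.038 per year.
PV = PMT × [(1 − (1+r)^−n)/r] × (1+r) = 6,155 × [1 − (1+r)^−3] / r × (1+r) = CHF 17,797.27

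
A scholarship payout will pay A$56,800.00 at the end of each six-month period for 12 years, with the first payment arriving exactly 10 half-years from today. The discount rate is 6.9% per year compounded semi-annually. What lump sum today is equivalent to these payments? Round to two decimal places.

A$675,707.53

Ordinary annuity of 24 payments, first payment at period 10.
Periodic rate r = 0.069/2 per half-year; n is counted in half-years.
The ordinary-annuity PV formula values the stream one period before the first payment (period 9); discount that back 9 periods:
PV₀ = 56,800 × [1 − (1+r)^−24] / r × (1+r)^−9 = A$675,707.53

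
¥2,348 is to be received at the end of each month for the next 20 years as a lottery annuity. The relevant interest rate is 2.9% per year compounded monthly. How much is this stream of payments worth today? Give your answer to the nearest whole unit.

This is an ordinary annuity: 240 payments of ¥2,348 at the end of each month.
Periodic rate r = 0.029/12 per month; n is counted in months.
PV = PMT × [(1 − (1+r)^−n)/r] = 2,348 × [1 − (1+r)^−240] / r = ¥427,216

¥427,216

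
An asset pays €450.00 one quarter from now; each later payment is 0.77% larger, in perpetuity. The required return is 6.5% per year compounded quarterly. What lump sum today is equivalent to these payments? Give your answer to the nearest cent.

€52,631.58

Periodic rate r = 0.065/4 per quarter.
Growing perpetuity (Gordon): PV = PMT₁ / (r − g) = 450 / (r − 0.0077) = €52,631.58.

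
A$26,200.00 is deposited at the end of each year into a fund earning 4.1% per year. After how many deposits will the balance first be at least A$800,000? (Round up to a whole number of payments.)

Periodic rate r = 0.041 per year.
Ordinary annuity FV: 800,000 = 26,200 × [((1+r)^n − 1)/r].
(1+r)^n = 1 + 800,000 × r / 26,200, so n = ln(1 + 800,000·r/26,200) / ln(1+r) = 20.20.
Round up to a whole number of payments: n = 21.

21 payments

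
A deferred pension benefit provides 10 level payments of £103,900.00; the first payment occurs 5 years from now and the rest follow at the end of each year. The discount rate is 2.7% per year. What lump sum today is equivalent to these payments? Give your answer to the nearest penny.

£809,034.69

Ordinary annuity of 10 payments, first payment at period 5.
Periodic rate r = 0.027 per year.
The ordinary-annuity PV formula values the stream one period before the first payment (period 4); discount that back 4 periods:
PV₀ = 103,900 × [1 − (1+r)^−10] / r × (1+r)^−4 = £809,034.69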